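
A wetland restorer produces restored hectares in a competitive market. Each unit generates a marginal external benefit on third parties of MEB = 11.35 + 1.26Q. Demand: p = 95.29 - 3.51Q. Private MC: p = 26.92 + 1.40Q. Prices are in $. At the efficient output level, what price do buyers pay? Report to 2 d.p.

P = $18.63

Social marginal cost = private MC − MEB = 15.57 + 0.14Q.
Set SMC = demand: 15.57 + 0.14Q = 95.29 - 3.51Q → Q* = 21.8411.
Consumer price on the demand curve at Q*: 95.29 − 3.51×21.8411 = 18.6277.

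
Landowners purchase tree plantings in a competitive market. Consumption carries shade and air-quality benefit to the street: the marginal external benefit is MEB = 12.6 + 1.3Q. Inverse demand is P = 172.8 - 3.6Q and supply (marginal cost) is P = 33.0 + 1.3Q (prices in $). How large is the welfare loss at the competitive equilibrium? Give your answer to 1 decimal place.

DWL = $342.9

Market equilibrium (private): 33.0 + 1.3Q = 172.8 - 3.6Q → Q_m = 28.5306.
Social marginal benefit = demand + MEB = 185.4 - 2.3Q.
Set SMB = MC: 185.4 - 2.3Q = 33.0 + 1.3Q → Q* = 42.3333.
Height of the DWL triangle at Q_m is SMB(Q_m) − MC(Q_m) = MEB(Q_m) = 49.6898.
DWL = ½ × 13.8027 × 49.6898 = 342.9267.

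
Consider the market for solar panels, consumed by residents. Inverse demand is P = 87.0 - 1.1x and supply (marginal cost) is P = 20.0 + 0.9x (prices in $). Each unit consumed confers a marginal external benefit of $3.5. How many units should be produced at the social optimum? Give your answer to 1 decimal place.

Social marginal benefit = demand + MEB = 90.5 - 1.1x.
Set SMB = MC: 90.5 - 1.1x = 20.0 + 0.9x → x* = 35.2500.

x* = 35.3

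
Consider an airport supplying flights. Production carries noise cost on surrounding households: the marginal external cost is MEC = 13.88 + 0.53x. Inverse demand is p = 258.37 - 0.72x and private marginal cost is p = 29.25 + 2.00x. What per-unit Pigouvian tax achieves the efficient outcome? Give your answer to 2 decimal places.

Social marginal cost = private MC + MEC = 43.13 + 2.53x.
Set SMC = demand: 43.13 + 2.53x = 258.37 - 0.72x → x* = 66.2277.
The Pigouvian tax equals MEC at x*: 13.88 + 0.53×66.2277 = 48.9807.

tax = 48.98 per unit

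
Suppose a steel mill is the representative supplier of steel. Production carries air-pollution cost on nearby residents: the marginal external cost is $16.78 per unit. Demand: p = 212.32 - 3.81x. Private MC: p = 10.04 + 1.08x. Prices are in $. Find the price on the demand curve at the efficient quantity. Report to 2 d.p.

P = $67.79

Social marginal cost = private MC + MEC = 26.82 + 1.08x.
Set SMC = demand: 26.82 + 1.08x = 212.32 - 3.81x → x* = 37.9346.
Consumer price on the demand curve at x*: 212.32 − 3.81×37.9346 = 67.7892.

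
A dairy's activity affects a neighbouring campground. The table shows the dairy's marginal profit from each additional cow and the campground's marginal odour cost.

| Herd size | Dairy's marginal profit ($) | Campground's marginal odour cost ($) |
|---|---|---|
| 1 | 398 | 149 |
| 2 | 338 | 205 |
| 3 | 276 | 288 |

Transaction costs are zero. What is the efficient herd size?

Bargaining reaches the level where marginal profit last exceeds marginal odour cost.
That holds through level 2 (338 ≥ 205) but not at 3 (276 < 288).

2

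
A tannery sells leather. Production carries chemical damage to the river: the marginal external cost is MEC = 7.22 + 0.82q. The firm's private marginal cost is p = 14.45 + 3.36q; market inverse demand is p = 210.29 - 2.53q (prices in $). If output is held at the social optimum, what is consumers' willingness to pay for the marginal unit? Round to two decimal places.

P = $139.17

Social marginal cost = private MC + MEC = 21.67 + 4.18q.
Set SMC = demand: 21.67 + 4.18q = 210.29 - 2.53q → q* = 28.1103.
Consumer price on the demand curve at q*: 210.29 − 2.53×28.1103 = 139.1709.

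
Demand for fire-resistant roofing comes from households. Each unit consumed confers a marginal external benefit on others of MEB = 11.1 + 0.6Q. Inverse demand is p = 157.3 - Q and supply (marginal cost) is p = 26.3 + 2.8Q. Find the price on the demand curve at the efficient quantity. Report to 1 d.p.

Social marginal benefit = demand + MEB = 168.4 - 0.4Q.
Set SMB = MC: 168.4 - 0.4Q = 26.3 + 2.8Q → Q* = 44.4063.
Consumer price on the demand curve at Q*: 157.3 − 1.0×44.4063 = 112.8937.

P = 112.9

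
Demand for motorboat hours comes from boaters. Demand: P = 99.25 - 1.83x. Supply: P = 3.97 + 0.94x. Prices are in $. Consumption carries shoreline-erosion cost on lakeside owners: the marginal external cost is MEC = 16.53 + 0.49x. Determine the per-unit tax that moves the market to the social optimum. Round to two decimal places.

Social marginal benefit = demand − MEC = 82.72 - 2.32x.
Set SMB = MC: 82.72 - 2.32x = 3.97 + 0.94x → x* = 24.1564.
The Pigouvian tax equals MEC at x*: 16.53 + 0.49×24.1564 = 28.3666.

tax = $28.37 per unit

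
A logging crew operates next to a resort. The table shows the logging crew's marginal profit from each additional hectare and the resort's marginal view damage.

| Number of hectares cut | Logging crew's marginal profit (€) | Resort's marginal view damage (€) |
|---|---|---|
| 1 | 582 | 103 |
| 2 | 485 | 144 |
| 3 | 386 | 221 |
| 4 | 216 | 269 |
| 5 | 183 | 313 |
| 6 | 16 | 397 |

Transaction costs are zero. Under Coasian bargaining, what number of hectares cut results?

Bargaining reaches the level where marginal profit last exceeds marginal view damage.
That holds through level 3 (386 ≥ 221) but not at 4 (216 < 269).

3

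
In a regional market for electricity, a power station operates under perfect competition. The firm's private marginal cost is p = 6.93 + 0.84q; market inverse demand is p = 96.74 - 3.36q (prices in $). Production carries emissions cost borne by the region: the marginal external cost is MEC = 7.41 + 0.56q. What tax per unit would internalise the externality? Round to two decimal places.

tax = $17.10 per unit

Social marginal cost = private MC + MEC = 14.34 + 1.40q.
Set SMC = demand: 14.34 + 1.40q = 96.74 - 3.36q → q* = 17.3109.
The Pigouvian tax equals MEC at q*: 7.41 + 0.56×17.3109 = 17.1041.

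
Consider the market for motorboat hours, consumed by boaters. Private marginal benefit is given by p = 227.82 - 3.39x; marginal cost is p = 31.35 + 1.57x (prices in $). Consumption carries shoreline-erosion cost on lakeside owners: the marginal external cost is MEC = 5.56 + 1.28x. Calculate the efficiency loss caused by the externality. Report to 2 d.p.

DWL = $253.64

Market equilibrium (private): 31.35 + 1.57x = 227.82 - 3.39x → x_m = 39.6109.
Social marginal benefit = demand − MEC = 222.26 - 4.67x.
Set SMB = MC: 222.26 - 4.67x = 31.35 + 1.57x → x* = 30.5946.
The welfare-loss triangle has base |x_m − x*| and height MEC(x_m) (the vertical gap between SMB and MC is zero at x* and MEC at x_m).
DWL = ½ × 9.0163 × 56.2619 = 253.6371.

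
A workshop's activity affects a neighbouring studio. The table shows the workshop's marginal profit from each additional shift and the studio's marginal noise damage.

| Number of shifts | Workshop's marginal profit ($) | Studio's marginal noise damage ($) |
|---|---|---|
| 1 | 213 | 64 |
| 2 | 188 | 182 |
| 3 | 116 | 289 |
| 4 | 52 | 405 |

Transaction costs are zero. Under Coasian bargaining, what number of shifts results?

Bargaining reaches the level where marginal profit last exceeds marginal noise damage.
That holds through level 2 (188 ≥ 182) but not at 3 (116 < 289).

2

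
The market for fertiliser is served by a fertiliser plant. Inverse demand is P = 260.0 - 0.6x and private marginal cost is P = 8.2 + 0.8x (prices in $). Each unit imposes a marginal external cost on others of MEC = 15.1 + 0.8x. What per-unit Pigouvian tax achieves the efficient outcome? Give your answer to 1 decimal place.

tax = $101.2 per unit

Social marginal cost = private MC + MEC = 23.3 + 1.6x.
Set SMC = demand: 23.3 + 1.6x = 260.0 - 0.6x → x* = 107.5909.
The Pigouvian tax equals MEC at x*: 15.1 + 0.8×107.5909 = 101.1727.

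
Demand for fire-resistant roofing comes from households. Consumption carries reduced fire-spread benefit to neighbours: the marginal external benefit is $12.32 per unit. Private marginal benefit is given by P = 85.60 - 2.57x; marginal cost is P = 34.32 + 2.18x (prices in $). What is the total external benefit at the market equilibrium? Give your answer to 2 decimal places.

$133.00

Market equilibrium (private): 34.32 + 2.18x = 85.60 - 2.57x → x_m = 10.7958.
Total external benefit = MEB × x_m = 12.32 × 10.7958 = 133.0043.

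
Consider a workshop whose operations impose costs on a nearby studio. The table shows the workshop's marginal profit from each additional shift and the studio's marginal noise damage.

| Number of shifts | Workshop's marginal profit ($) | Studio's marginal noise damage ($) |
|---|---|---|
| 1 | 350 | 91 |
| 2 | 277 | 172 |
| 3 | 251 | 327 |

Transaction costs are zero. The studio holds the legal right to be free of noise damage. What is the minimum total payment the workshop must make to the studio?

Efficient level: marginal profit ≥ marginal noise damage through level 2, so k* = 2.
With the studio holding the right, the workshop must at least compensate total damage at k*: 91 + 172 = 263.

$263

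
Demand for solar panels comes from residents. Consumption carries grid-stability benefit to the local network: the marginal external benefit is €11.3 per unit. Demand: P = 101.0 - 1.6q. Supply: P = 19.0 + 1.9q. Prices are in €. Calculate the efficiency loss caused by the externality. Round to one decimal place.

DWL = €18.2

Market equilibrium (private): 19.0 + 1.9q = 101.0 - 1.6q → q_m = 23.4286.
Social marginal benefit = demand + MEB = 112.3 - 1.6q.
Set SMB = MC: 112.3 - 1.6q = 19.0 + 1.9q → q* = 26.6571.
The welfare-loss triangle has base |q_m − q*| and height MEB(q_m) (the vertical gap between SMB and MC is zero at q* and MEB at q_m).
DWL = ½ × 3.2285 × 11.3000 = 18.2410.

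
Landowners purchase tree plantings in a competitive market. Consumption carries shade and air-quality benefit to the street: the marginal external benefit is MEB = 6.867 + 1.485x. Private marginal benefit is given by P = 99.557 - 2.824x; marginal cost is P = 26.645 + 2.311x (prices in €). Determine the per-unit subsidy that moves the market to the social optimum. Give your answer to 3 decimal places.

subsidy = €39.325 per unit

Social marginal benefit = demand + MEB = 106.424 - 1.339x.
Set SMB = MC: 106.424 - 1.339x = 26.645 + 2.311x → x* = 21.8573.
The Pigouvian subsidy equals MEB at x*: 6.867 + 1.485×21.8573 = 39.3251.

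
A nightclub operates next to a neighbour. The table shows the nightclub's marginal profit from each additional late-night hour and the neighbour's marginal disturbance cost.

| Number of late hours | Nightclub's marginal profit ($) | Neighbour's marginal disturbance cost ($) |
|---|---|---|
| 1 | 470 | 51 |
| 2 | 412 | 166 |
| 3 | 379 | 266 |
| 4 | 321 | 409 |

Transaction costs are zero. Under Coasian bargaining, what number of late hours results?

Bargaining reaches the level where marginal profit last exceeds marginal disturbance cost.
That holds through level 3 (379 ≥ 266) but not at 4 (321 < 409).

3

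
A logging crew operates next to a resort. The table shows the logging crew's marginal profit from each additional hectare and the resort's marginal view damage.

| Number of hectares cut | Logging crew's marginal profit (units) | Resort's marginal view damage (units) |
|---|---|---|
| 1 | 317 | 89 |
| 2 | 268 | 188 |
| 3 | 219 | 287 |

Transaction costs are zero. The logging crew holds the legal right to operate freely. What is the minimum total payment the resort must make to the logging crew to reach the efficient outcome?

Left alone the logging crew would choose level 3 (marginal profit stays positive).
Efficient level: k* = 2 (marginal profit ≥ marginal view damage through 2).
The resort must at least cover the logging crew's forgone profit from cutting 3→2: 219 = 219.

219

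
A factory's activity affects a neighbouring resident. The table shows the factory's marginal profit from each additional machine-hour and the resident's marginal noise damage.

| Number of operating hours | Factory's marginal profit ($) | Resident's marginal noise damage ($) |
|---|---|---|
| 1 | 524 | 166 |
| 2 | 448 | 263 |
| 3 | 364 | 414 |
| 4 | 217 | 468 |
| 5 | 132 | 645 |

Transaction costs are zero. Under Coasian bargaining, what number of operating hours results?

Bargaining reaches the level where marginal profit last exceeds marginal noise damage.
That holds through level 2 (448 ≥ 263) but not at 3 (364 < 414).

2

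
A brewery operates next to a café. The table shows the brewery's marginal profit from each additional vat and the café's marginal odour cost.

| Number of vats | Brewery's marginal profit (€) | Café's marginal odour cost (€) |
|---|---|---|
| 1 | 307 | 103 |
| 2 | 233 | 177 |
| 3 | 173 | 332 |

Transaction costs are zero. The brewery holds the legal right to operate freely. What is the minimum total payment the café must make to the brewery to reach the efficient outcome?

€173

Left alone the brewery would choose level 3 (marginal profit stays positive).
Efficient level: k* = 2 (marginal profit ≥ marginal odour cost through 2).
The café must at least cover the brewery's forgone profit from cutting 3→2: 173 = 173.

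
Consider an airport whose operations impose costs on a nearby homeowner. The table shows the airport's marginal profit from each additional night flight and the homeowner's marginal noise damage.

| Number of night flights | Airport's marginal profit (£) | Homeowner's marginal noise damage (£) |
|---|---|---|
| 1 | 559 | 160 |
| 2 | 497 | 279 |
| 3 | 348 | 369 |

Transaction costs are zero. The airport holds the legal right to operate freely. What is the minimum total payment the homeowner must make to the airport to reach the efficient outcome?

Left alone the airport would choose level 3 (marginal profit stays positive).
Efficient level: k* = 2 (marginal profit ≥ marginal noise damage through 2).
The homeowner must at least cover the airport's forgone profit from cutting 3→2: 348 = 348.

£348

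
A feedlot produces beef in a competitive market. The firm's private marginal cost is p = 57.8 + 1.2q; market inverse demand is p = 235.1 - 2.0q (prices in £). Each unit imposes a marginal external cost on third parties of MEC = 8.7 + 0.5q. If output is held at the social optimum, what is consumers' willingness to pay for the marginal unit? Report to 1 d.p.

P = £144.0

Social marginal cost = private MC + MEC = 66.5 + 1.7q.
Set SMC = demand: 66.5 + 1.7q = 235.1 - 2.0q → q* = 45.5676.
Consumer price on the demand curve at q*: 235.1 − 2.0×45.5676 = 143.9648.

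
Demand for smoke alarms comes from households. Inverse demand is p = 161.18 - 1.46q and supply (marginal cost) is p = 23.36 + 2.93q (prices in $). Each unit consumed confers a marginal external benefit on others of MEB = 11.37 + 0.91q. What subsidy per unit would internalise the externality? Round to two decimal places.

subsidy = $50.38 per unit

Social marginal benefit = demand + MEB = 172.55 - 0.55q.
Set SMB = MC: 172.55 - 0.55q = 23.36 + 2.93q → q* = 42.8707.
The Pigouvian subsidy equals MEB at q*: 11.37 + 0.91×42.8707 = 50.3823.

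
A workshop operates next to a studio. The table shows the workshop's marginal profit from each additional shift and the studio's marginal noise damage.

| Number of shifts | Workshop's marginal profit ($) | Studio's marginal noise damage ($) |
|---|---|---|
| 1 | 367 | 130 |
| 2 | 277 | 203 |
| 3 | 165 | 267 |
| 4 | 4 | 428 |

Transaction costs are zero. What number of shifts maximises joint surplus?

Bargaining reaches the level where marginal profit last exceeds marginal noise damage.
That holds through level 2 (277 ≥ 203) but not at 3 (165 < 267).

2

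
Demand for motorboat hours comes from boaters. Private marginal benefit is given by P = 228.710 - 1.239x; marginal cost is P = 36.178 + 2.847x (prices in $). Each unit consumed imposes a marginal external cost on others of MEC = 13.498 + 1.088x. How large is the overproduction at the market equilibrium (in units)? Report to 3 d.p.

12.517 units

Market equilibrium (private): 36.178 + 2.847x = 228.710 - 1.239x → x_m = 47.1199.
Social marginal benefit = demand − MEC = 215.212 - 2.327x.
Set SMB = MC: 215.212 - 2.327x = 36.178 + 2.847x → x* = 34.6026.
Gap = |47.1199 − 34.6026| = 12.5173.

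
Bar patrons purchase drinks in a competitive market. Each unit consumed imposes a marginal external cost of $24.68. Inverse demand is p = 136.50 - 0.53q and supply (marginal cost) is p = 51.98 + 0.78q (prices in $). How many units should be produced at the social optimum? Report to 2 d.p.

Social marginal benefit = demand − MEC = 111.82 - 0.53q.
Set SMB = MC: 111.82 - 0.53q = 51.98 + 0.78q → q* = 45.6794.

q* = 45.68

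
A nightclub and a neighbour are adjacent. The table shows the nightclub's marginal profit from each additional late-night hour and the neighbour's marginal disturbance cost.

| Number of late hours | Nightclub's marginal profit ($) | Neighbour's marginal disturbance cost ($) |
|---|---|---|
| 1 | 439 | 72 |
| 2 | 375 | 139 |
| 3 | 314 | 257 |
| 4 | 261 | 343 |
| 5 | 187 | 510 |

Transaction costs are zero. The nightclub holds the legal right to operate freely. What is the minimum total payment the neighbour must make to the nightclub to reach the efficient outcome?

$448

Left alone the nightclub would choose level 5 (marginal profit stays positive).
Efficient level: k* = 3 (marginal profit ≥ marginal disturbance cost through 3).
The neighbour must at least cover the nightclub's forgone profit from cutting 5→3: 261 + 187 = 448.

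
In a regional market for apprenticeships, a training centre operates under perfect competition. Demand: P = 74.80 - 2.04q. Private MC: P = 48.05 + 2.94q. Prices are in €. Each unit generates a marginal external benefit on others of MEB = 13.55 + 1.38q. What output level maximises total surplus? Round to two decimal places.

q* = 11.19

Social marginal cost = private MC − MEB = 34.50 + 1.56q.
Set SMC = demand: 34.50 + 1.56q = 74.80 - 2.04q → q* = 11.1944.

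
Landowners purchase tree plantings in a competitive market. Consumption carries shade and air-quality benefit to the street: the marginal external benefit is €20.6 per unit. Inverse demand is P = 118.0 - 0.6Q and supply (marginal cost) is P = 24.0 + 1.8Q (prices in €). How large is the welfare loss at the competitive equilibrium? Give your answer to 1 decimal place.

DWL = €88.4

Market equilibrium (private): 24.0 + 1.8Q = 118.0 - 0.6Q → Q_m = 39.1667.
Social marginal benefit = demand + MEB = 138.6 - 0.6Q.
Set SMB = MC: 138.6 - 0.6Q = 24.0 + 1.8Q → Q* = 47.7500.
The loss is the area between SMB and MC from Q* to Q_m; with linear curves that's a triangle of height MEB(Q_m).
DWL = ½ × 8.5833 × 20.6000 = 88.4080.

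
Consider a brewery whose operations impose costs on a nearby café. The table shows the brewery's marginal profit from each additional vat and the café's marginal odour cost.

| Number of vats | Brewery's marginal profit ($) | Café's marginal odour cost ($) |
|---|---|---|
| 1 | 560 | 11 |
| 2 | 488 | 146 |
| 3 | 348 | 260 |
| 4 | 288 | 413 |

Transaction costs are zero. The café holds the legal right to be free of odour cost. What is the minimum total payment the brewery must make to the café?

Efficient level: marginal profit ≥ marginal odour cost through level 3, so k* = 3.
With the café holding the right, the brewery must at least compensate total damage at k*: 11 + 146 + 260 = 417.

$417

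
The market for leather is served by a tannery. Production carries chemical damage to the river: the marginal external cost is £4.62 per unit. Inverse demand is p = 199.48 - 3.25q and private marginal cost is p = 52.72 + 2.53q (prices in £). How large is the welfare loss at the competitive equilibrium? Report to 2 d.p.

DWL = £1.85

Market equilibrium (private): 52.72 + 2.53q = 199.48 - 3.25q → q_m = 25.3910.
Social marginal cost = private MC + MEC = 57.34 + 2.53q.
Set SMC = demand: 57.34 + 2.53q = 199.48 - 3.25q → q* = 24.5917.
The welfare-loss triangle has base |q_m − q*| and height MEC(q_m) (the vertical gap between SMC and demand is zero at q* and MEC at q_m).
DWL = ½ × 0.7993 × 4.6200 = 1.8464.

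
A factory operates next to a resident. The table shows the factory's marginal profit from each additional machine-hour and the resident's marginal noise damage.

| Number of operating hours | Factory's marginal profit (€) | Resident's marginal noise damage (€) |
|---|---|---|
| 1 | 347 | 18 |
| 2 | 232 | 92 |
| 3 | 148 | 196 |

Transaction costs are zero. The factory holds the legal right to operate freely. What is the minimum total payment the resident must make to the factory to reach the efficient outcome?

Left alone the factory would choose level 3 (marginal profit stays positive).
Efficient level: k* = 2 (marginal profit ≥ marginal noise damage through 2).
The resident must at least cover the factory's forgone profit from cutting 3→2: 148 = 148.

€148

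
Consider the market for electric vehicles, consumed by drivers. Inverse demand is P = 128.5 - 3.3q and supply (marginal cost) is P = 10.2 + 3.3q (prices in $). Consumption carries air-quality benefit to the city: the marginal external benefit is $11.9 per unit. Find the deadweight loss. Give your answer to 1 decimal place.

DWL = $10.7

Market equilibrium (private): 10.2 + 3.3q = 128.5 - 3.3q → q_m = 17.9242.
Social marginal benefit = demand + MEB = 140.4 - 3.3q.
Set SMB = MC: 140.4 - 3.3q = 10.2 + 3.3q → q* = 19.7273.
The welfare-loss triangle has base |q_m − q*| and height MEB(q_m) (the vertical gap between SMB and MC is zero at q* and MEB at q_m).
DWL = ½ × 1.8031 × 11.9000 = 10.7284.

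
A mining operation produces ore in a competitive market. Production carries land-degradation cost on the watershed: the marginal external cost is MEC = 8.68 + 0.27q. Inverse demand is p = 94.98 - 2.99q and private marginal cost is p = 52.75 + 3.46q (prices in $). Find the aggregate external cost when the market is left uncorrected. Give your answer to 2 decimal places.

Market equilibrium (private): 52.75 + 3.46q = 94.98 - 2.99q → q_m = 6.5473.
Total external cost = ∫₀^{q_m} (8.68 + 0.27q) dq = 8.68×6.5473 + ½×0.27×6.5473² = 62.6176.

$62.62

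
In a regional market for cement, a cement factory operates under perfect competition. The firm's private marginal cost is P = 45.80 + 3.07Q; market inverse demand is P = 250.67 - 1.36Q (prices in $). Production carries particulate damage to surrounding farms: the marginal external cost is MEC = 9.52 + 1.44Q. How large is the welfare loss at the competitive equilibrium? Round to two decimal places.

DWL = $493.47

Market equilibrium (private): 45.80 + 3.07Q = 250.67 - 1.36Q → Q_m = 46.2460.
Social marginal cost = private MC + MEC = 55.32 + 4.51Q.
Set SMC = demand: 55.32 + 4.51Q = 250.67 - 1.36Q → Q* = 33.2794.
The welfare-loss triangle has base |Q_m − Q*| and height MEC(Q_m) (the vertical gap between SMC and demand is zero at Q* and MEC at Q_m).
DWL = ½ × 12.9666 × 76.1143 = 493.4718.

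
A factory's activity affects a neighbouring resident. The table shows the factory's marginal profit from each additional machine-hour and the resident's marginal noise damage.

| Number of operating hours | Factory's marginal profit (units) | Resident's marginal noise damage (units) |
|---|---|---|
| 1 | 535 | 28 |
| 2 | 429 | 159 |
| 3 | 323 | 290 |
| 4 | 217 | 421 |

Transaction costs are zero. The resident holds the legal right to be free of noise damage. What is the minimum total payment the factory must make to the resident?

Efficient level: marginal profit ≥ marginal noise damage through level 3, so k* = 3.
With the resident holding the right, the factory must at least compensate total damage at k*: 28 + 159 + 290 = 477.

477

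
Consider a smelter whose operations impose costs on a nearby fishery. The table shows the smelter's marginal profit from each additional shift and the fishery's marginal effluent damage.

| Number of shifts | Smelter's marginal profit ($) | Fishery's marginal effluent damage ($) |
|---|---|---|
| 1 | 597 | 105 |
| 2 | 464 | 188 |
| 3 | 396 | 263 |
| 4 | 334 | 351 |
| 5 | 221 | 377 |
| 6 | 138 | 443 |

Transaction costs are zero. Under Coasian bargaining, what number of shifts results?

3

Bargaining reaches the level where marginal profit last exceeds marginal effluent damage.
That holds through level 3 (396 ≥ 263) but not at 4 (334 < 351).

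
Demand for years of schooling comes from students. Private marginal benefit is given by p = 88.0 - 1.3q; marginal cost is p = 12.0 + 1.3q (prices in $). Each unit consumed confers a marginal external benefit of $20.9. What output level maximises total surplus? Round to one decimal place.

Social marginal benefit = demand + MEB = 108.9 - 1.3q.
Set SMB = MC: 108.9 - 1.3q = 12.0 + 1.3q → q* = 37.2692.

q* = 37.3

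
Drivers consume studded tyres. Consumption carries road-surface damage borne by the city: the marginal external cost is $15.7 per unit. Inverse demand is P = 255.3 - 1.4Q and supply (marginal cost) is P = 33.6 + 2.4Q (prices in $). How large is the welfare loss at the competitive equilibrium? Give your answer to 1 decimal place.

DWL = $32.4

Market equilibrium (private): 33.6 + 2.4Q = 255.3 - 1.4Q → Q_m = 58.3421.
Social marginal benefit = demand − MEC = 239.6 - 1.4Q.
Set SMB = MC: 239.6 - 1.4Q = 33.6 + 2.4Q → Q* = 54.2105.
The welfare-loss triangle has base |Q_m − Q*| and height MEC(Q_m) (the vertical gap between SMB and MC is zero at Q* and MEC at Q_m).
DWL = ½ × 4.1316 × 15.7000 = 32.4331.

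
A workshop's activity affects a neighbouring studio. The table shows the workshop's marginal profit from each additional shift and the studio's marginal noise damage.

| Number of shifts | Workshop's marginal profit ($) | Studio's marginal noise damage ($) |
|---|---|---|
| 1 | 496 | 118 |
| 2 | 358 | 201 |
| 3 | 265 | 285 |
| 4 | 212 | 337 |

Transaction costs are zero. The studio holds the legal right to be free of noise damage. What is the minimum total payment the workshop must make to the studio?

$319

Efficient level: marginal profit ≥ marginal noise damage through level 2, so k* = 2.
With the studio holding the right, the workshop must at least compensate total damage at k*: 118 + 201 = 319.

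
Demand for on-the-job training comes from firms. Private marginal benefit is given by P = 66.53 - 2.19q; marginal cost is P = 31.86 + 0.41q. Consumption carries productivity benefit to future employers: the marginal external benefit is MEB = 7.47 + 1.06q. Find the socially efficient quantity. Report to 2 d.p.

q* = 27.36

Social marginal benefit = demand + MEB = 74.00 - 1.13q.
Set SMB = MC: 74.00 - 1.13q = 31.86 + 0.41q → q* = 27.3636.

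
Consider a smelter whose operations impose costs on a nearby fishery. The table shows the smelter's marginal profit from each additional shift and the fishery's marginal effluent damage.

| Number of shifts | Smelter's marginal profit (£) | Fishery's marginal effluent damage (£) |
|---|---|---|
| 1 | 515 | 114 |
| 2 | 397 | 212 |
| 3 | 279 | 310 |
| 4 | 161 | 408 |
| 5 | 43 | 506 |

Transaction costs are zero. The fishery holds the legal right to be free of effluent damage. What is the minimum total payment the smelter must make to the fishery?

Efficient level: marginal profit ≥ marginal effluent damage through level 2, so k* = 2.
With the fishery holding the right, the smelter must at least compensate total damage at k*: 114 + 212 = 326.

£326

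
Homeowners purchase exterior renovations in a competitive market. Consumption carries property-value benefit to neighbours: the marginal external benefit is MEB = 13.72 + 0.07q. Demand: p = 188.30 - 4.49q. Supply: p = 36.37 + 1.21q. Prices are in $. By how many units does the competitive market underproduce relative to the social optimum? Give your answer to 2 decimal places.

Market equilibrium (private): 36.37 + 1.21q = 188.30 - 4.49q → q_m = 26.6544.
Social marginal benefit = demand + MEB = 202.02 - 4.42q.
Set SMB = MC: 202.02 - 4.42q = 36.37 + 1.21q → q* = 29.4227.
Gap = |26.6544 − 29.4227| = 2.7683.

2.77 units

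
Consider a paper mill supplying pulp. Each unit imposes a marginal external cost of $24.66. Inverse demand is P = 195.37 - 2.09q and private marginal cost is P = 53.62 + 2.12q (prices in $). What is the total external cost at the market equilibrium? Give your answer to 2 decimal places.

$830.30

Market equilibrium (private): 53.62 + 2.12q = 195.37 - 2.09q → q_m = 33.6698.
Total external cost = MEC × q_m = 24.66 × 33.6698 = 830.2973.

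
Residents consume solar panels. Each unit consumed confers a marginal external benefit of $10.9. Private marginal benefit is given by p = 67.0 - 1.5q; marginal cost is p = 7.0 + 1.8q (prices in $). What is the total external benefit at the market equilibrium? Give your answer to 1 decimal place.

Market equilibrium (private): 7.0 + 1.8q = 67.0 - 1.5q → q_m = 18.1818.
Total external benefit = MEB × q_m = 10.9 × 18.1818 = 198.1816.

$198.2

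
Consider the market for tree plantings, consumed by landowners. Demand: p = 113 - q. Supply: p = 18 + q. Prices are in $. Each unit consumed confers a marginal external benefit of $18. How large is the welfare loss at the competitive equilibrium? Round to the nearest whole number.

Market equilibrium (private): 18 + q = 113 - q → q_m = 47.5000.
Social marginal benefit = demand + MEB = 131 - q.
Set SMB = MC: 131 - q = 18 + q → q* = 56.5000.
The welfare-loss triangle has base |q_m − q*| and height MEB(q_m) (the vertical gap between SMB and MC is zero at q* and MEB at q_m).
DWL = ½ × 9.0000 × 18.0000 = 81.0000.

DWL = $81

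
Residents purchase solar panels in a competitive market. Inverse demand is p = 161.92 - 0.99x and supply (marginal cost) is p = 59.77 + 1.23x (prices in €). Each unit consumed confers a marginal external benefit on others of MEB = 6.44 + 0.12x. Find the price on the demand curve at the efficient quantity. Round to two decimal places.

P = €110.73

Social marginal benefit = demand + MEB = 168.36 - 0.87x.
Set SMB = MC: 168.36 - 0.87x = 59.77 + 1.23x → x* = 51.7095.
Consumer price on the demand curve at x*: 161.92 − 0.99×51.7095 = 110.7276.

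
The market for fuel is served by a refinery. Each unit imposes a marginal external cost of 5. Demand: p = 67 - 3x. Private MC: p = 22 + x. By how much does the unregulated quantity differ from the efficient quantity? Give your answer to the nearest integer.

Market equilibrium (private): 22 + x = 67 - 3x → x_m = 11.2500.
Social marginal cost = private MC + MEC = 27 + x.
Set SMC = demand: 27 + x = 67 - 3x → x* = 10.0000.
Gap = |11.2500 − 10.0000| = 1.2500.

1 units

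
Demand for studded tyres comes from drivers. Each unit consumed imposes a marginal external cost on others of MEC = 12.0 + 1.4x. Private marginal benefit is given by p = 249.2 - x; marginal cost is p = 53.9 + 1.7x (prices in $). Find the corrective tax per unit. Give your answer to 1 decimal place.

Social marginal benefit = demand − MEC = 237.2 - 2.4x.
Set SMB = MC: 237.2 - 2.4x = 53.9 + 1.7x → x* = 44.7073.
The Pigouvian tax equals MEC at x*: 12.0 + 1.4×44.7073 = 74.5902.

tax = $74.6 per unit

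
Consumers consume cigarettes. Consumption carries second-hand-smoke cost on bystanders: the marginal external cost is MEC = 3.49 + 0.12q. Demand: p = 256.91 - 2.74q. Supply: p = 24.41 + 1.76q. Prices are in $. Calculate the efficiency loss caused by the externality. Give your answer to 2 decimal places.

Market equilibrium (private): 24.41 + 1.76q = 256.91 - 2.74q → q_m = 51.6667.
Social marginal benefit = demand − MEC = 253.42 - 2.86q.
Set SMB = MC: 253.42 - 2.86q = 24.41 + 1.76q → q* = 49.5693.
Between q* and q_m the wedge MC − SMB runs linearly from 0 to MEC(q_m), so the loss is a triangle.
DWL = ½ × 2.0974 × 9.6900 = 10.1619.

DWL = $10.16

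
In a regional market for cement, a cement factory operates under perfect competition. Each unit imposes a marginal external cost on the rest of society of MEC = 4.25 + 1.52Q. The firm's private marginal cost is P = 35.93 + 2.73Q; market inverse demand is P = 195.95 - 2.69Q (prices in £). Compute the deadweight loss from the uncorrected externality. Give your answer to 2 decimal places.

Market equilibrium (private): 35.93 + 2.73Q = 195.95 - 2.69Q → Q_m = 29.5240.
Social marginal cost = private MC + MEC = 40.18 + 4.25Q.
Set SMC = demand: 40.18 + 4.25Q = 195.95 - 2.69Q → Q* = 22.4452.
The welfare-loss triangle has base |Q_m − Q*| and height MEC(Q_m) (the vertical gap between SMC and demand is zero at Q* and MEC at Q_m).
DWL = ½ × 7.0788 × 49.1265 = 173.8783.

DWL = £173.88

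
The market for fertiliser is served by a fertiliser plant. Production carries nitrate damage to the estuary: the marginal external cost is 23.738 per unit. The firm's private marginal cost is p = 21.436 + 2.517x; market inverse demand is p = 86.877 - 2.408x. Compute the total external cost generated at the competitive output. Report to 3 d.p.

315.419

Market equilibrium (private): 21.436 + 2.517x = 86.877 - 2.408x → x_m = 13.2875.
Total external cost = MEC × x_m = 23.738 × 13.2875 = 315.4187.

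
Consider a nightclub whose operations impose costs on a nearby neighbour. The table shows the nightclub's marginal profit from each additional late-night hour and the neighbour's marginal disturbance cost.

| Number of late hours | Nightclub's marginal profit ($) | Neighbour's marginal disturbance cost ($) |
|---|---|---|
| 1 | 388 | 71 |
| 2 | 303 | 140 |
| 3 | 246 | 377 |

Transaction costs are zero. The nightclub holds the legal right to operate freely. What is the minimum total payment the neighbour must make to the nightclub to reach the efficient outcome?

$246

Left alone the nightclub would choose level 3 (marginal profit stays positive).
Efficient level: k* = 2 (marginal profit ≥ marginal disturbance cost through 2).
The neighbour must at least cover the nightclub's forgone profit from cutting 3→2: 246 = 246.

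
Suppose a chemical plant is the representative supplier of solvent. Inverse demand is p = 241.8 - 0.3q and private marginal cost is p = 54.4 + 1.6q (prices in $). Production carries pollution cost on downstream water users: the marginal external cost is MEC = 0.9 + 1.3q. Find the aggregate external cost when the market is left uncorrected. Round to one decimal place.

$6412.1

Market equilibrium (private): 54.4 + 1.6q = 241.8 - 0.3q → q_m = 98.6316.
Total external cost = ∫₀^{q_m} (0.9 + 1.3q) dq = 0.9×98.6316 + ½×1.3×98.6316² = 6412.0936.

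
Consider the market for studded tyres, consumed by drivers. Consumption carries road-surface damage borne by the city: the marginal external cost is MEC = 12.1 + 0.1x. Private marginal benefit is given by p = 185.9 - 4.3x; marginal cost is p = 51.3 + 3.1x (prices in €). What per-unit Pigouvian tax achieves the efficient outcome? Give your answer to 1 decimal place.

tax = €13.7 per unit

Social marginal benefit = demand − MEC = 173.8 - 4.4x.
Set SMB = MC: 173.8 - 4.4x = 51.3 + 3.1x → x* = 16.3333.
The Pigouvian tax equals MEC at x*: 12.1 + 0.1×16.3333 = 13.7333.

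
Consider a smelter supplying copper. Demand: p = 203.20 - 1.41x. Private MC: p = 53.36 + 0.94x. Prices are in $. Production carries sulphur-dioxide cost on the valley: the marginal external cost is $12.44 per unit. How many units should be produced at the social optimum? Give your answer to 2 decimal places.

x* = 58.47

Social marginal cost = private MC + MEC = 65.80 + 0.94x.
Set SMC = demand: 65.80 + 0.94x = 203.20 - 1.41x → x* = 58.4681.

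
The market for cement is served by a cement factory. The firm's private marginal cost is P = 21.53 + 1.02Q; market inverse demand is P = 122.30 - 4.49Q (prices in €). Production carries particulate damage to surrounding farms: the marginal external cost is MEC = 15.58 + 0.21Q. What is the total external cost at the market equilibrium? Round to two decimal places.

Market equilibrium (private): 21.53 + 1.02Q = 122.30 - 4.49Q → Q_m = 18.2886.
Total external cost = ∫₀^{Q_m} (15.58 + 0.21Q) dQ = 15.58×18.2886 + ½×0.21×18.2886² = 320.0560.

€320.06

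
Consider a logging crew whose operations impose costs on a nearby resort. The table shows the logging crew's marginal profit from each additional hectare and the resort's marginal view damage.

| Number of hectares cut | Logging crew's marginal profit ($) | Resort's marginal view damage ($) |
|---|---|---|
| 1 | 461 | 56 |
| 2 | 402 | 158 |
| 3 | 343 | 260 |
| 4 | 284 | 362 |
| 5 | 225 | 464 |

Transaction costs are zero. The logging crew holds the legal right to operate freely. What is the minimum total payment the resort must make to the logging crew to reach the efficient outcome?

$509

Left alone the logging crew would choose level 5 (marginal profit stays positive).
Efficient level: k* = 3 (marginal profit ≥ marginal view damage through 3).
The resort must at least cover the logging crew's forgone profit from cutting 5→3: 284 + 225 = 509.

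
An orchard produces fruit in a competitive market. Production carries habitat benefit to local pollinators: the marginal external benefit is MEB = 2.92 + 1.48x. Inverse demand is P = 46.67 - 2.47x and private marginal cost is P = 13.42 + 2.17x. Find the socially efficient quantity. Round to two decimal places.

Social marginal cost = private MC − MEB = 10.50 + 0.69x.
Set SMC = demand: 10.50 + 0.69x = 46.67 - 2.47x → x* = 11.4462.

x* = 11.45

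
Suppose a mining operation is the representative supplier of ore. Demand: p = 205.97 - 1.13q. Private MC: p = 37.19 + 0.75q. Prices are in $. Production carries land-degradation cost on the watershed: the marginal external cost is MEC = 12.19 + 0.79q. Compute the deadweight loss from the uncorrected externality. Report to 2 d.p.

Market equilibrium (private): 37.19 + 0.75q = 205.97 - 1.13q → q_m = 89.7766.
Social marginal cost = private MC + MEC = 49.38 + 1.54q.
Set SMC = demand: 49.38 + 1.54q = 205.97 - 1.13q → q* = 58.6479.
Between q* and q_m the wedge SMC − demand runs linearly from 0 to MEC(q_m), so the loss is a triangle.
DWL = ½ × 31.1287 × 83.1135 = 1293.6076.

DWL = $1293.61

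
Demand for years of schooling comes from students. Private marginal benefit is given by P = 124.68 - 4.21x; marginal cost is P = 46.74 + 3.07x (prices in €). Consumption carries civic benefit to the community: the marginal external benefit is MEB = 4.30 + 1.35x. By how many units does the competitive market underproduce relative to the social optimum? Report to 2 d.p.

3.16 units

Market equilibrium (private): 46.74 + 3.07x = 124.68 - 4.21x → x_m = 10.7060.
Social marginal benefit = demand + MEB = 128.98 - 2.86x.
Set SMB = MC: 128.98 - 2.86x = 46.74 + 3.07x → x* = 13.8685.
Gap = |10.7060 − 13.8685| = 3.1625.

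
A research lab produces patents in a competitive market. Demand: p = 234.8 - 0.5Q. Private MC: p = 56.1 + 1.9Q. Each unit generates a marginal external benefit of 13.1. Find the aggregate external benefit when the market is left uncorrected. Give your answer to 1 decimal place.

Market equilibrium (private): 56.1 + 1.9Q = 234.8 - 0.5Q → Q_m = 74.4583.
Total external benefit = MEB × Q_m = 13.1 × 74.4583 = 975.4037.

975.4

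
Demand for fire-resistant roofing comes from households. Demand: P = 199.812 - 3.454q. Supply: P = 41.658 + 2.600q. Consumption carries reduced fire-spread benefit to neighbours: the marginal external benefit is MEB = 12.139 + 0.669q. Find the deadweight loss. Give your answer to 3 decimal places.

DWL = 81.439

Market equilibrium (private): 41.658 + 2.600q = 199.812 - 3.454q → q_m = 26.1239.
Social marginal benefit = demand + MEB = 211.951 - 2.785q.
Set SMB = MC: 211.951 - 2.785q = 41.658 + 2.600q → q* = 31.6236.
The loss is the area between SMB and MC from q* to q_m; with linear curves that's a triangle of height MEB(q_m).
DWL = ½ × 5.4997 × 29.6159 = 81.4393.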